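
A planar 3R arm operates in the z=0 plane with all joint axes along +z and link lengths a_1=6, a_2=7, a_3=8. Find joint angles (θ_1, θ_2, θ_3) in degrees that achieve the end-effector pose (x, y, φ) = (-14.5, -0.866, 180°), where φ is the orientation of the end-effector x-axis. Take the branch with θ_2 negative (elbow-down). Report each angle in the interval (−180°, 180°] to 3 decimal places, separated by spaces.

-104.822 -120.000 44.822

wrist centre = target − a_3·(cos φ, sin φ) = (-6.5000, -0.8660)
cos θ_2 = (43.0000−6²−7²)/(2·6·7) = -0.5000; θ_2 = -120.0000° (elbow-down)
β = atan2(-0.8660,-6.5000) = -172.4111°; ψ = atan2(-6.0622,2.5000) = -67.5891°
θ_1 = β − ψ = -104.8220°
θ_3 = φ − θ_1 − θ_2 = 44.8221° (wrapped to (-180°,180°])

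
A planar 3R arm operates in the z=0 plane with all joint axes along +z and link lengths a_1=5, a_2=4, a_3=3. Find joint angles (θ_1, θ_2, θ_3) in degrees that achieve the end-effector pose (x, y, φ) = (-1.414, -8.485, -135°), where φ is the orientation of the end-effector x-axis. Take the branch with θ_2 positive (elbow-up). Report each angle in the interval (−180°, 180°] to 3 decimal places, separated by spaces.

wrist centre = target − a_3·(cos φ, sin φ) = (0.7073, -6.3637)
cos θ_2 = (40.9967−5²−4²)/(2·5·4) = -0.0001; θ_2 = 90.0047° (elbow-up)
β = atan2(-6.3637,0.7073) = -83.6576°; ψ = atan2(4.0000,4.9997) = 38.6616°
θ_1 = β − ψ = -122.3193°
θ_3 = φ − θ_1 − θ_2 = -102.6854° (wrapped to (-180°,180°])

-122.319 90.005 -102.685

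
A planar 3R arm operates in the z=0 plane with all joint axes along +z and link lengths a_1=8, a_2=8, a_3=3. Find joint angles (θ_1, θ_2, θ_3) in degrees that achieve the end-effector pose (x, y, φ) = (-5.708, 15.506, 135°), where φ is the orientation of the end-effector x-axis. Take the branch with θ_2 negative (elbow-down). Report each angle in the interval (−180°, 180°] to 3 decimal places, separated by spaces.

wrist centre = target − a_3·(cos φ, sin φ) = (-3.5867, 13.3847)
cos θ_2 = (192.0139−8²−8²)/(2·8·8) = 0.5001; θ_2 = -59.9928° (elbow-down)
β = atan2(13.3847,-3.5867) = 105.0011°; ψ = atan2(-6.9277,12.0009) = -29.9964°
θ_1 = β − ψ = 134.9975°
θ_3 = φ − θ_1 − θ_2 = 59.9953° (wrapped to (-180°,180°])

134.997 -59.993 59.995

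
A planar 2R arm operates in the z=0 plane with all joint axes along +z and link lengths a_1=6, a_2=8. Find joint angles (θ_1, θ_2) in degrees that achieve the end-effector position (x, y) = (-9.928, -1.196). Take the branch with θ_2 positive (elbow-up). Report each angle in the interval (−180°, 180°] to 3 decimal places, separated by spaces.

cos θ_2 = (99.9956−6²−8²)/(2·6·8) = -0.0000; θ_2 = 90.0026° (elbow-up)
β = atan2(-1.1960,-9.9280) = -173.1308°; ψ = atan2(8.0000,5.9996) = 53.1318°
θ_1 = β − ψ = -226.2626°

133.737 90.003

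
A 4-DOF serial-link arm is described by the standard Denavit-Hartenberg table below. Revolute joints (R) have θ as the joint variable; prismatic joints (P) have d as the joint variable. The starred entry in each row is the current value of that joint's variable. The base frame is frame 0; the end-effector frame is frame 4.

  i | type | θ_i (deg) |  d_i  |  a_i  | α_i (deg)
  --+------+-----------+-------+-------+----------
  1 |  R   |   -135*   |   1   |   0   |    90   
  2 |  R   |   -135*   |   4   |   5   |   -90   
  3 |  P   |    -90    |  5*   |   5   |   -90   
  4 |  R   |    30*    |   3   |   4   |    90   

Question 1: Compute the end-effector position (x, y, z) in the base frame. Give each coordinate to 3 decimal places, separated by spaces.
-6.313 11.313 -6.778

after link 1: o_1 = (0.0000, 0.0000, 1.0000)
after link 2: o_2 = (-0.3284, 5.3284, -2.5355)
after link 3: o_3 = (-6.3640, 6.3640, -6.0711)
after link 4: o_4 = (-6.3135, 11.3135, -6.7782)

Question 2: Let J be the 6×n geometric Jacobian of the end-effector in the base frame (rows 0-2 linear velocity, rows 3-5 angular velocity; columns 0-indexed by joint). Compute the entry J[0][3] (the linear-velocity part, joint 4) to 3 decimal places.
3.146

axis z_3 = (0.5000,0.5000,-0.7071); lever o_n−o_3 = (0.0505,4.9495,-0.7071)
cross product → J_v[:, 3] = (3.1463,0.3178,2.4495)
J_ω[:, 3] = z_3
entry J[0][3] = 3.1463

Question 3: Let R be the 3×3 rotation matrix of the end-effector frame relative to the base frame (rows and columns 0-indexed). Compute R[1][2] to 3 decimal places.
End-effector z-axis (col 2 of R) = (-0.7866,-0.0795,-0.6124)
R[1][2] = -0.0795

-0.079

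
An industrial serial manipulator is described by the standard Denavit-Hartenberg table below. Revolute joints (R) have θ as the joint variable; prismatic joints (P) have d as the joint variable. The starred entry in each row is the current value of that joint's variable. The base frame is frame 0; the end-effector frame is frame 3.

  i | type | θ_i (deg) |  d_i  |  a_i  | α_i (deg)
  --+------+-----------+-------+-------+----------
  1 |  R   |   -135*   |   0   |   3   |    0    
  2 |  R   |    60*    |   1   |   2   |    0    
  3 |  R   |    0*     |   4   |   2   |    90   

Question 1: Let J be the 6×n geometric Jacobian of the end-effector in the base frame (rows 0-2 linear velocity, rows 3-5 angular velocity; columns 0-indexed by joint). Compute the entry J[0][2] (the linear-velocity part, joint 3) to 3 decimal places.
axis z_2 = (0.0000,0.0000,1.0000); lever o_n−o_2 = (0.5176,-1.9319,4.0000)
cross product → J_v[:, 2] = (1.9319,0.5176,-0.0000)
J_ω[:, 2] = z_2
entry J[0][2] = 1.9319

1.932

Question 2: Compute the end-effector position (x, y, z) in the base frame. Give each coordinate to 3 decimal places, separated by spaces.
-1.086 -5.985 5.000

after link 1: o_1 = (-2.1213, -2.1213, 0.0000)
after link 2: o_2 = (-1.6037, -4.0532, 1.0000)
after link 3: o_3 = (-1.0860, -5.9850, 5.0000)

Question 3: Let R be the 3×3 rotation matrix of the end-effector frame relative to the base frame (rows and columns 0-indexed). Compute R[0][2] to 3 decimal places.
End-effector z-axis (col 2 of R) = (-0.9659,-0.2588,0.0000)
R[0][2] = -0.9659

-0.966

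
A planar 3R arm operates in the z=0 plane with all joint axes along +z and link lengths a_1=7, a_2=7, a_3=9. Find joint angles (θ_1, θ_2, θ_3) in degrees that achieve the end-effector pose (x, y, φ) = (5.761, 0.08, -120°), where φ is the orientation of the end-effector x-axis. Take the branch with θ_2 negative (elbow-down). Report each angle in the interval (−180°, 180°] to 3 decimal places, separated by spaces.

60.004 -45.004 -135.000

wrist centre = target − a_3·(cos φ, sin φ) = (10.2610, 7.8742)
cos θ_2 = (167.2916−7²−7²)/(2·7·7) = 0.7071; θ_2 = -45.0040° (elbow-down)
β = atan2(7.8742,10.2610) = 37.5024°; ψ = atan2(-4.9501,11.9494) = -22.5020°
θ_1 = β − ψ = 60.0044°
θ_3 = φ − θ_1 − θ_2 = -135.0004° (wrapped to (-180°,180°])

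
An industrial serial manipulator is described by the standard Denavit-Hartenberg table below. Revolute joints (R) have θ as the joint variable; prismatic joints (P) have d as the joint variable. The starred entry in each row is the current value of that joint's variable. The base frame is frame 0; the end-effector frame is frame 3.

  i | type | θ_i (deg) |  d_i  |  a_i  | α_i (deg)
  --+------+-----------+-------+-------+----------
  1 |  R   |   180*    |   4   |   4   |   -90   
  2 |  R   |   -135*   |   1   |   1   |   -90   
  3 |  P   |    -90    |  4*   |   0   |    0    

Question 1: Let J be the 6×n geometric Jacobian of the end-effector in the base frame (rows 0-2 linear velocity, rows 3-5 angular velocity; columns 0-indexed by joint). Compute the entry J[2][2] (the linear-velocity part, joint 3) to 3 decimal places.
0.707

prismatic axis z_2 = (-0.7071,0.0000,0.7071)
J_v[:, 2] = z_2; J_ω[:, 2] = (0,0,0)
entry J[2][2] = 0.7071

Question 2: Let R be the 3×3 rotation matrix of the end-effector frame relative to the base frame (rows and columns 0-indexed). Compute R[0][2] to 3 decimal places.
-0.707

End-effector z-axis (col 2 of R) = (-0.7071,0.0000,0.7071)
R[0][2] = -0.7071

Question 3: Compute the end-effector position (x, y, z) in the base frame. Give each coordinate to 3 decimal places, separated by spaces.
-6.121 -1.000 7.536

after link 1: o_1 = (-4.0000, 0.0000, 4.0000)
after link 2: o_2 = (-3.2929, -1.0000, 4.7071)
after link 3: o_3 = (-6.1213, -1.0000, 7.5355)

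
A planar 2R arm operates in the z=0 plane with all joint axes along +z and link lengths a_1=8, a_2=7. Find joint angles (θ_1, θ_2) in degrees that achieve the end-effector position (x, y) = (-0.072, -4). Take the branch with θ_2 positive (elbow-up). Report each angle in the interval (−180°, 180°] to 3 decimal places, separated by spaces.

-152.060 150.000

cos θ_2 = (16.0052−8²−7²)/(2·8·7) = -0.8660; θ_2 = 150.0000° (elbow-up)
β = atan2(-4.0000,-0.0720) = -91.0312°; ψ = atan2(3.5000,1.9378) = 61.0283°
θ_1 = β − ψ = -152.0595°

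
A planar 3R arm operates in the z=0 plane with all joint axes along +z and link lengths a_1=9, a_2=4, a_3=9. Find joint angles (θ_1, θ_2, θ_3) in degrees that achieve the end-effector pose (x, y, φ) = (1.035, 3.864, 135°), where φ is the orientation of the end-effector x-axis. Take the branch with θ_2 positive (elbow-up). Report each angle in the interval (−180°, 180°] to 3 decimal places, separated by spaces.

-44.998 120.005 59.993

wrist centre = target − a_3·(cos φ, sin φ) = (7.3990, -2.5000)
cos θ_2 = (60.9944−9²−4²)/(2·9·4) = -0.5001; θ_2 = 120.0051° (elbow-up)
β = atan2(-2.5000,7.3990) = -18.6691°; ψ = atan2(3.4639,6.9997) = 26.3293°
θ_1 = β − ψ = -44.9984°
θ_3 = φ − θ_1 − θ_2 = 59.9933° (wrapped to (-180°,180°])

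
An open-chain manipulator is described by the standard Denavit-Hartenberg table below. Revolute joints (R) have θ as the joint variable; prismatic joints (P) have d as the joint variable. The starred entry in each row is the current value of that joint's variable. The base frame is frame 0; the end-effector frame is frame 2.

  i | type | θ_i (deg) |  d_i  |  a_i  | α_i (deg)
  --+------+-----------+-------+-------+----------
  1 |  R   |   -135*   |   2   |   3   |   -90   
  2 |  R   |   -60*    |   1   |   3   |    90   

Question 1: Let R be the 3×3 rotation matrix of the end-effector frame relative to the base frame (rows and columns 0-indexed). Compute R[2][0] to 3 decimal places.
End-effector x-axis (col 0 of R) = (-0.3536,-0.3536,0.8660)
R[2][0] = 0.8660

0.866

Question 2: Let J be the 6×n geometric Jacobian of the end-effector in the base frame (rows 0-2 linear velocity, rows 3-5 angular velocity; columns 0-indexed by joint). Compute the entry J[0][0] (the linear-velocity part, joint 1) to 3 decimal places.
axis z_0 = ẑ; lever o_n−o_0 = (-2.4749,-3.8891,4.5981)
cross product → J_v[:, 0] = (3.8891,-2.4749,0.0000)
J_ω[:, 0] = z_0
entry J[0][0] = 3.8891

3.889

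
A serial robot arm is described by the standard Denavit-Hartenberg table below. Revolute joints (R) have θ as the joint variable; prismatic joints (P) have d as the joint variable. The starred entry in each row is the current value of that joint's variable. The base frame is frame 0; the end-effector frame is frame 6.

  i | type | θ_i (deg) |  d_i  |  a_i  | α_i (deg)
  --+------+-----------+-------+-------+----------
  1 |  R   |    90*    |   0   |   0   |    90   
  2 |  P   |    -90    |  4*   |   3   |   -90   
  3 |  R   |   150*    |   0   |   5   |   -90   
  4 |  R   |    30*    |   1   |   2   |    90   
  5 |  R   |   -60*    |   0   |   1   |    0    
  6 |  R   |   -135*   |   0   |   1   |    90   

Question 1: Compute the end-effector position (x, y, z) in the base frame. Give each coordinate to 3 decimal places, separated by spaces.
after link 1: o_1 = (0.0000, 0.0000, 0.0000)
after link 2: o_2 = (4.0000, -0.0000, -3.0000)
after link 3: o_3 = (1.5000, -0.0000, 1.3301)
after link 4: o_4 = (1.5000, -1.0000, 3.3301)
after link 5: o_5 = (0.5335, -1.2500, 3.2721)
after link 6: o_6 = (1.1759, -0.7670, 2.6771)

1.176 -0.767 2.677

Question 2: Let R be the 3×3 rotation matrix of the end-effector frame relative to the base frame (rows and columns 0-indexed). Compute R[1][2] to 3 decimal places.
End-effector z-axis (col 2 of R) = (0.7244,-0.1294,0.6771)
R[1][2] = -0.1294

-0.129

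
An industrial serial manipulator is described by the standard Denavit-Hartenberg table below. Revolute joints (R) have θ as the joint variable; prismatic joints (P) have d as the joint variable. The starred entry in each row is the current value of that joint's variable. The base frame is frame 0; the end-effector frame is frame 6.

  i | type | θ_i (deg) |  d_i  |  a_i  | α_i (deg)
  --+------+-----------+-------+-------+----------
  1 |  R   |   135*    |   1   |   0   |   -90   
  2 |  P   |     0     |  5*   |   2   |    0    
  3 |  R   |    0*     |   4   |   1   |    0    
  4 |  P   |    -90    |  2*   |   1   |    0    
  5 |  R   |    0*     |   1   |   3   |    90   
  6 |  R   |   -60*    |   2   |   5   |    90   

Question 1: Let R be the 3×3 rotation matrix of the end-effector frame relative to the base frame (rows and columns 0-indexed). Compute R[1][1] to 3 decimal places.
End-effector y-axis (col 1 of R) = (0.7071,-0.7071,0.0000)
R[1][1] = -0.7071

-0.707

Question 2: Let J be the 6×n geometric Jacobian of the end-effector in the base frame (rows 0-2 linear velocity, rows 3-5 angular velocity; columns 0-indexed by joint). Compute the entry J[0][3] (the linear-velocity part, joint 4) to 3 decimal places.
prismatic axis z_3 = (-0.7071,-0.7071,0.0000)
J_v[:, 3] = z_3; J_ω[:, 3] = (0,0,0)
entry J[0][3] = -0.7071

-0.707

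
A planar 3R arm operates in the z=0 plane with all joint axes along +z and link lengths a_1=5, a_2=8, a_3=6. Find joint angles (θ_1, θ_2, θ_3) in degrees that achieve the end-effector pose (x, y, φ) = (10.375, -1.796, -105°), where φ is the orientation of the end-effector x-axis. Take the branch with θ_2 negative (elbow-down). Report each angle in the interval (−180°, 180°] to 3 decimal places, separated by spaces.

37.085 -30.015 -112.070

wrist centre = target − a_3·(cos φ, sin φ) = (11.9279, 3.9996)
cos θ_2 = (158.2716−5²−8²)/(2·5·8) = 0.8659; θ_2 = -30.0150° (elbow-down)
β = atan2(3.9996,11.9279) = 18.5368°; ψ = atan2(-4.0018,11.9272) = -18.5477°
θ_1 = β − ψ = 37.0845°
θ_3 = φ − θ_1 − θ_2 = -112.0695° (wrapped to (-180°,180°])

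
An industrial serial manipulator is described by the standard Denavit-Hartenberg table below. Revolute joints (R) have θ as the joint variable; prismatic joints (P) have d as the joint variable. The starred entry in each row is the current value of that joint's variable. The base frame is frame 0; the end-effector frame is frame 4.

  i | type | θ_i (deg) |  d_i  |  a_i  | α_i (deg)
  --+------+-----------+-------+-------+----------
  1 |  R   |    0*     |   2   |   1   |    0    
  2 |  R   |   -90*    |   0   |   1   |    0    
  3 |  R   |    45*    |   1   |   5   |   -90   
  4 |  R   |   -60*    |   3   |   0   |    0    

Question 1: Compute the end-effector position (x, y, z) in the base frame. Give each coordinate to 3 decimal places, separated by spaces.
6.657 -2.414 3.000

after link 1: o_1 = (1.0000, 0.0000, 2.0000)
after link 2: o_2 = (1.0000, -1.0000, 2.0000)
after link 3: o_3 = (4.5355, -4.5355, 3.0000)
after link 4: o_4 = (6.6569, -2.4142, 3.0000)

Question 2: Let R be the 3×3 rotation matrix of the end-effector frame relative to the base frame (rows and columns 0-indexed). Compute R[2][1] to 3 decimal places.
End-effector y-axis (col 1 of R) = (0.6124,-0.6124,-0.5000)
R[2][1] = -0.5000

-0.500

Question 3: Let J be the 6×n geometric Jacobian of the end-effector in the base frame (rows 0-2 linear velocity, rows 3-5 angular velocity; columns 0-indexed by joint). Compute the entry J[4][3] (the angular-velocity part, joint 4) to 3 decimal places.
0.707

axis z_3 = (0.7071,0.7071,0.0000); lever o_n−o_3 = (2.1213,2.1213,0.0000)
cross product → J_v[:, 3] = (-0.0000,0.0000,0.0000)
J_ω[:, 3] = z_3
entry J[4][3] = 0.7071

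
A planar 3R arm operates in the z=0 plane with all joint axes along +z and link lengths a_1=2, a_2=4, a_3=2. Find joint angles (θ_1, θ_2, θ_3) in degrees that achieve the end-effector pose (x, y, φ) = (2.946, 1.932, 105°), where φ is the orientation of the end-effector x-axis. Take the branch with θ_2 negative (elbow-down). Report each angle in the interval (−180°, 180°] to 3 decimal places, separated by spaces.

90.016 -120.013 134.998

wrist centre = target − a_3·(cos φ, sin φ) = (3.4636, 0.0001)
cos θ_2 = (11.9968−2²−4²)/(2·2·4) = -0.5002; θ_2 = -120.0133° (elbow-down)
β = atan2(0.0001,3.4636) = 0.0025°; ψ = atan2(-3.4636,-0.0008) = -90.0133°
θ_1 = β − ψ = 90.0157°
θ_3 = φ − θ_1 − θ_2 = 134.9975° (wrapped to (-180°,180°])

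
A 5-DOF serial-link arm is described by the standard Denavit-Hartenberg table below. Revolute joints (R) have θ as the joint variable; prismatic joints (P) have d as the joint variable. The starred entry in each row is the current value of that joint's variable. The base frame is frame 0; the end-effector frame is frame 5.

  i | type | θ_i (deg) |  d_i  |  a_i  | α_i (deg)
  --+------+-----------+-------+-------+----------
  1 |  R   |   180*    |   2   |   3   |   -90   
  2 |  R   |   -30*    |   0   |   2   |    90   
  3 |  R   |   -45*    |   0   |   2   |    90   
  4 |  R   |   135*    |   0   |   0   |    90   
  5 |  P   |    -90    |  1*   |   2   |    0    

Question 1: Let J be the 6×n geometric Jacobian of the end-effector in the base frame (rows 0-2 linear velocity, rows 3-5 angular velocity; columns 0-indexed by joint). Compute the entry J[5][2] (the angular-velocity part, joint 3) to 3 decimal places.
axis z_2 = (0.5000,-0.0000,0.8660); lever o_n−o_2 = (-2.5289,0.5000,2.2766)
cross product → J_v[:, 2] = (-0.4330,-3.3284,0.2500)
J_ω[:, 2] = z_2
entry J[5][2] = 0.8660

0.866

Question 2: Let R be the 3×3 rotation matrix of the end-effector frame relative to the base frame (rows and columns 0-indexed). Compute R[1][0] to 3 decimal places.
End-effector x-axis (col 0 of R) = (-0.6124,-0.7071,0.3536)
R[1][0] = -0.7071

-0.707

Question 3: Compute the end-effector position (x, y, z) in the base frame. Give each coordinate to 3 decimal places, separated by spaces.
-7.261 0.500 5.277

after link 1: o_1 = (-3.0000, 0.0000, 2.0000)
after link 2: o_2 = (-4.7321, 0.0000, 3.0000)
after link 3: o_3 = (-5.9568, 1.4142, 3.7071)
after link 4: o_4 = (-5.9568, 1.4142, 3.7071)
after link 5: o_5 = (-7.2610, 0.5000, 5.2766)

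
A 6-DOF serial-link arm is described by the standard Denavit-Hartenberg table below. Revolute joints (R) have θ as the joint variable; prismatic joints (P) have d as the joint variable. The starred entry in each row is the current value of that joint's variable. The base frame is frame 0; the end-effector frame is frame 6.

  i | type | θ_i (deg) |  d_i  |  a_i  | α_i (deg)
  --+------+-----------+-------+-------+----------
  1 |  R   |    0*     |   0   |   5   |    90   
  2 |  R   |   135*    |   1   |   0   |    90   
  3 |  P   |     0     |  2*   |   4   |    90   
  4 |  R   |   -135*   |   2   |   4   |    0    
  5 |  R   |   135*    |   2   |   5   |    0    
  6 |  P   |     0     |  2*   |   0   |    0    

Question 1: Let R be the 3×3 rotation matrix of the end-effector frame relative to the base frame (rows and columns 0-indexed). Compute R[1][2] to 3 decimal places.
1.000

End-effector z-axis (col 2 of R) = (0.0000,1.0000,0.0000)
R[1][2] = 1.0000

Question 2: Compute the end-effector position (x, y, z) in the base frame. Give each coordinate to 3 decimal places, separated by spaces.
0.050 5.000 3.778

after link 1: o_1 = (5.0000, 0.0000, 0.0000)
after link 2: o_2 = (5.0000, -1.0000, 0.0000)
after link 3: o_3 = (3.5858, -1.0000, 4.2426)
after link 4: o_4 = (3.5858, 1.0000, 0.2426)
after link 5: o_5 = (0.0503, 3.0000, 3.7782)
after link 6: o_6 = (0.0503, 5.0000, 3.7782)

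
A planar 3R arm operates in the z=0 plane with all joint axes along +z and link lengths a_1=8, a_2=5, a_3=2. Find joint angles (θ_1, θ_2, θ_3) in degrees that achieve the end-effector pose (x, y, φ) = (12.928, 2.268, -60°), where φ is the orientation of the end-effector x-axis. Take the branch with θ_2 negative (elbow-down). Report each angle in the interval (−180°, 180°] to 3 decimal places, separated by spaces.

30.003 -30.006 -59.997

wrist centre = target − a_3·(cos φ, sin φ) = (11.9280, 4.0001)
cos θ_2 = (158.2776−8²−5²)/(2·8·5) = 0.8660; θ_2 = -30.0064° (elbow-down)
β = atan2(4.0001,11.9280) = 18.5389°; ψ = atan2(-2.5005,12.3298) = -11.4641°
θ_1 = β − ψ = 30.0029°
θ_3 = φ − θ_1 − θ_2 = -59.9965° (wrapped to (-180°,180°])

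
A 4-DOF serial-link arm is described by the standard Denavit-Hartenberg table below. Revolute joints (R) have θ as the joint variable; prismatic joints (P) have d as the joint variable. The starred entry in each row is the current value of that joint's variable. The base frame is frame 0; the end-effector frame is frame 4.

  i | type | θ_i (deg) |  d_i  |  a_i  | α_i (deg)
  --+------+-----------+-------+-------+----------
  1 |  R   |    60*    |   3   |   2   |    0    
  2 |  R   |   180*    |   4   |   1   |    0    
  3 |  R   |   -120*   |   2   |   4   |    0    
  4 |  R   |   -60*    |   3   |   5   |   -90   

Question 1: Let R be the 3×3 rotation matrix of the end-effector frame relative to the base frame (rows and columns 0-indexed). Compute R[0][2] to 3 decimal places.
End-effector z-axis (col 2 of R) = (-0.8660,0.5000,0.0000)
R[0][2] = -0.8660

-0.866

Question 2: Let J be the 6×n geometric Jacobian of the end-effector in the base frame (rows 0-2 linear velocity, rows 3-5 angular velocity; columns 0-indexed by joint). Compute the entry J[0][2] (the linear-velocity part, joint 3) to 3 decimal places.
axis z_2 = (0.0000,0.0000,1.0000); lever o_n−o_2 = (0.5000,7.7942,5.0000)
cross product → J_v[:, 2] = (-7.7942,0.5000,0.0000)
J_ω[:, 2] = z_2
entry J[0][2] = -7.7942

-7.794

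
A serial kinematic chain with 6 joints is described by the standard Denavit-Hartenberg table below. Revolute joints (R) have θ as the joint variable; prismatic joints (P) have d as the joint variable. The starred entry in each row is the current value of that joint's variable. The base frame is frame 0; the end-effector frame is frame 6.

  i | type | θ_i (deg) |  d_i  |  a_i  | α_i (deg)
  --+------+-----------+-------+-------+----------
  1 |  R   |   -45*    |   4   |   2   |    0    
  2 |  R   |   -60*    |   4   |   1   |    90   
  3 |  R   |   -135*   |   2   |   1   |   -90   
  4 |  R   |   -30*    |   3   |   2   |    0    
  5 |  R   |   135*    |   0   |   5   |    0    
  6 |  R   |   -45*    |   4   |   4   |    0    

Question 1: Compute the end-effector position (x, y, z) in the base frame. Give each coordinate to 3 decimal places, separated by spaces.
after link 1: o_1 = (1.4142, -1.4142, 4.0000)
after link 2: o_2 = (1.1554, -2.3801, 8.0000)
after link 3: o_3 = (-0.5934, -1.1795, 7.2929)
after link 4: o_4 = (-1.7914, -1.7867, 3.9468)
after link 5: o_5 = (2.6368, -3.9206, 4.8619)
after link 6: o_6 = (5.6168, -6.1832, 0.6193)

5.617 -6.183 0.619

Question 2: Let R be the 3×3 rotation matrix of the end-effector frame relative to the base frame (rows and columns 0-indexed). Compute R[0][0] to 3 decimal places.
End-effector x-axis (col 0 of R) = (0.9280,0.1174,-0.3536)
R[0][0] = 0.9280

0.928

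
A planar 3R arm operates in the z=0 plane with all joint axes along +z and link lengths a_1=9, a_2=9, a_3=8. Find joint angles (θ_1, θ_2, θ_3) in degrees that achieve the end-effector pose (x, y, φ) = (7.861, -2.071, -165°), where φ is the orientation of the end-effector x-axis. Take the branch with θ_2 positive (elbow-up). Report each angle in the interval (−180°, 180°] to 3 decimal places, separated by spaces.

wrist centre = target − a_3·(cos φ, sin φ) = (15.5884, -0.0004)
cos θ_2 = (242.9984−9²−9²)/(2·9·9) = 0.5000; θ_2 = 60.0006° (elbow-up)
β = atan2(-0.0004,15.5884) = -0.0016°; ψ = atan2(7.7943,13.4999) = 30.0003°
θ_1 = β − ψ = -30.0020°
θ_3 = φ − θ_1 − θ_2 = 165.0013° (wrapped to (-180°,180°])

-30.002 60.001 165.001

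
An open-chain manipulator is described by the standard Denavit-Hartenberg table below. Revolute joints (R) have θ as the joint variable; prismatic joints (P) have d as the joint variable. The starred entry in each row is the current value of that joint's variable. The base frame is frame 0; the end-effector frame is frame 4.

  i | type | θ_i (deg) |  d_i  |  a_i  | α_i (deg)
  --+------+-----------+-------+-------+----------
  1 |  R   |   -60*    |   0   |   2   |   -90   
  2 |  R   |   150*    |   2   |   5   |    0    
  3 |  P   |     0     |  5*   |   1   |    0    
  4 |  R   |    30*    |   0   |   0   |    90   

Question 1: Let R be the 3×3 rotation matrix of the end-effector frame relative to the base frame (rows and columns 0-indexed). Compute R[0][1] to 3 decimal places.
End-effector y-axis (col 1 of R) = (0.8660,0.5000,0.0000)
R[0][1] = 0.8660

0.866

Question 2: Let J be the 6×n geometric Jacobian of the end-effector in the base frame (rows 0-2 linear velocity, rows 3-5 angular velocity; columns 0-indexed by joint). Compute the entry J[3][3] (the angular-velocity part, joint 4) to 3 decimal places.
axis z_3 = (0.8660,0.5000,0.0000); lever o_n−o_3 = (0.0000,0.0000,0.0000)
cross product → J_v[:, 3] = (0.0000,0.0000,0.0000)
J_ω[:, 3] = z_3
entry J[3][3] = 0.8660

0.866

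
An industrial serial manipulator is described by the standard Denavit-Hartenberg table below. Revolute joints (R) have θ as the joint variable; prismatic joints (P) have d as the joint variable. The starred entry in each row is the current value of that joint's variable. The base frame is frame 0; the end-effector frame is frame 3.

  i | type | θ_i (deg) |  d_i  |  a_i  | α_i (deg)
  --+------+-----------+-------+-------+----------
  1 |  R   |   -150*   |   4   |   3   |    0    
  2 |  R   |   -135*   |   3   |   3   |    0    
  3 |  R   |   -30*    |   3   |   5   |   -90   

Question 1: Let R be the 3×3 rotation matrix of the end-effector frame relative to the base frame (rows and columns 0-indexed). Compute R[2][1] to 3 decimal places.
End-effector y-axis (col 1 of R) = (-0.0000,0.0000,-1.0000)
R[2][1] = -1.0000

-1.000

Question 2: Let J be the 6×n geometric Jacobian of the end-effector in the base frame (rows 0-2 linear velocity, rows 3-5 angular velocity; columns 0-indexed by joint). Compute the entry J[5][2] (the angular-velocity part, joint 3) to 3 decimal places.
axis z_2 = (0.0000,0.0000,1.0000); lever o_n−o_2 = (3.5355,3.5355,3.0000)
cross product → J_v[:, 2] = (-3.5355,3.5355,0.0000)
J_ω[:, 2] = z_2
entry J[5][2] = 1.0000

1.000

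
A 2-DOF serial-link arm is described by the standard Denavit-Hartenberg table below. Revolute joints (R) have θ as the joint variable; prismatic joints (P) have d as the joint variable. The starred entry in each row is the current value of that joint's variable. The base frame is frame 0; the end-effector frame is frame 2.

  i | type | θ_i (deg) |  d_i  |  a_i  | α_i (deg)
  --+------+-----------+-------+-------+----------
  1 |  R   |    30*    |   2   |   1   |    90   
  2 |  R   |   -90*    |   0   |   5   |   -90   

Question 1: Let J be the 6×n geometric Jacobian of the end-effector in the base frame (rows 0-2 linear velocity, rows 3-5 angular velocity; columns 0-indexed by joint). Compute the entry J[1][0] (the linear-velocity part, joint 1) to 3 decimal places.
0.866

axis z_0 = ẑ; lever o_n−o_0 = (0.8660,0.5000,-3.0000)
cross product → J_v[:, 0] = (-0.5000,0.8660,0.0000)
J_ω[:, 0] = z_0
entry J[1][0] = 0.8660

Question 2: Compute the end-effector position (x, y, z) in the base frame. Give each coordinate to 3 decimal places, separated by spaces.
0.866 0.500 -3.000

after link 1: o_1 = (0.8660, 0.5000, 2.0000)
after link 2: o_2 = (0.8660, 0.5000, -3.0000)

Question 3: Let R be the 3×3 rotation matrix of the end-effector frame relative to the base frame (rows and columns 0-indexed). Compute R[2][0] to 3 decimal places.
-1.000

End-effector x-axis (col 0 of R) = (0.0000,-0.0000,-1.0000)
R[2][0] = -1.0000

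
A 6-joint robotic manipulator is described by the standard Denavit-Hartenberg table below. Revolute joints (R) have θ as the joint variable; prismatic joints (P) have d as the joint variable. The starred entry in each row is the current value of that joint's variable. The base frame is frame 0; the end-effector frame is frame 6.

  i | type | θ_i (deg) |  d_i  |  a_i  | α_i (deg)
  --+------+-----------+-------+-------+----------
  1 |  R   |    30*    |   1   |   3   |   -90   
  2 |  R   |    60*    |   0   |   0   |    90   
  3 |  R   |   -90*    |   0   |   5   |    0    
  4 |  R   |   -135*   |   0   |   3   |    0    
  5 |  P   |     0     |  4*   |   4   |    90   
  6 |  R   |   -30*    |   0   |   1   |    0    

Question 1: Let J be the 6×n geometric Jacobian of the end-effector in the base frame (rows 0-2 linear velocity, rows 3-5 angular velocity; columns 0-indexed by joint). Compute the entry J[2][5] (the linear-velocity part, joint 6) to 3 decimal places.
axis z_5 = (-0.0474,0.7891,-0.6124); lever o_n−o_5 = (-0.9464,0.1607,0.2803)
cross product → J_v[:, 5] = (0.3196,0.5928,0.7392)
J_ω[:, 5] = z_5
entry J[2][5] = 0.7392

0.739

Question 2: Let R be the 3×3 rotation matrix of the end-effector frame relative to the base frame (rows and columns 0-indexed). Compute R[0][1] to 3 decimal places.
0.320

End-effector y-axis (col 1 of R) = (0.3196,0.5928,0.7392)
R[0][1] = 0.3196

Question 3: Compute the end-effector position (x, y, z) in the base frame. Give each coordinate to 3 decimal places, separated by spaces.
after link 1: o_1 = (2.5981, 1.5000, 1.0000)
after link 2: o_2 = (2.5981, 1.5000, 1.0000)
after link 3: o_3 = (5.0981, -2.8301, 1.0000)
after link 4: o_4 = (3.1189, -1.5233, 2.8371)
after link 5: o_5 = (3.4799, 1.9511, 7.2866)
after link 6: o_6 = (2.5335, 2.1118, 7.5669)

2.534 2.112 7.567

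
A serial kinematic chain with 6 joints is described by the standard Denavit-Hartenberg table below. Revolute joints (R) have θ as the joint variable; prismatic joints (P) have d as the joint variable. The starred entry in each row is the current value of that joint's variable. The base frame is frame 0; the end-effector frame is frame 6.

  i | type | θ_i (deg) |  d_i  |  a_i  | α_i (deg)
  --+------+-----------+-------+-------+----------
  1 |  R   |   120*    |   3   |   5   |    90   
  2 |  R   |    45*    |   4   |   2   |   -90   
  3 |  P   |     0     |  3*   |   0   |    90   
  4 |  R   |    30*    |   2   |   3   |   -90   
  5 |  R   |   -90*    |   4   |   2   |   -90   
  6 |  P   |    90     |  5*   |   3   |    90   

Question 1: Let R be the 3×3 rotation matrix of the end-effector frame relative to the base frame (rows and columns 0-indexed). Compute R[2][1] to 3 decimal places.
0.966

End-effector y-axis (col 1 of R) = (-0.1294,0.2241,0.9659)
R[2][1] = 0.9659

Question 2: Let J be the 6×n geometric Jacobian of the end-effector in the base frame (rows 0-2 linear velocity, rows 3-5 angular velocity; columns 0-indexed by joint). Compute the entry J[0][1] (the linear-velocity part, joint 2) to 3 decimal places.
5.761

axis z_1 = (0.8660,0.5000,0.0000); lever o_n−o_1 = (6.7294,4.3443,11.5218)
cross product → J_v[:, 1] = (5.7609,-9.9781,0.3975)
J_ω[:, 1] = z_1
entry J[0][1] = 5.7609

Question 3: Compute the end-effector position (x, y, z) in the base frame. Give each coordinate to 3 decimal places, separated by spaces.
4.229 8.674 14.522

after link 1: o_1 = (-2.5000, 4.3301, 3.0000)
after link 2: o_2 = (0.2570, 7.5549, 4.4142)
after link 3: o_3 = (1.3177, 5.7178, 6.5355)
after link 4: o_4 = (2.6615, 7.3902, 9.4333)
after link 5: o_5 = (6.3254, 5.0441, 10.4686)
after link 6: o_6 = (4.2294, 8.6744, 14.5218)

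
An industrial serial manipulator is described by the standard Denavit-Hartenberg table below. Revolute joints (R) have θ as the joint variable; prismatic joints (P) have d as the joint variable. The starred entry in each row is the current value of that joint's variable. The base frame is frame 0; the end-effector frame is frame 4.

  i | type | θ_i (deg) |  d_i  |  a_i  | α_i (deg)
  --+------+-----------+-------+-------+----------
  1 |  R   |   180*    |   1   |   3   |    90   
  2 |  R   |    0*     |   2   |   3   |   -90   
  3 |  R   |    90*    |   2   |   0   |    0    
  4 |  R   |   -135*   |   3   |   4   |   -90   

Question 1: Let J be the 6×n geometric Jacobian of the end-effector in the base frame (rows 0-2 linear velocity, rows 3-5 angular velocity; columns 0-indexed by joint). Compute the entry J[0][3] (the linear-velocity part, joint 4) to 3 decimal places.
-2.828

axis z_3 = (0.0000,0.0000,1.0000); lever o_n−o_3 = (-2.8284,2.8284,3.0000)
cross product → J_v[:, 3] = (-2.8284,-2.8284,0.0000)
J_ω[:, 3] = z_3
entry J[0][3] = -2.8284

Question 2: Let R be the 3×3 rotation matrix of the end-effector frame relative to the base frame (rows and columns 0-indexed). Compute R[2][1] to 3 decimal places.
End-effector y-axis (col 1 of R) = (-0.0000,-0.0000,-1.0000)
R[2][1] = -1.0000

-1.000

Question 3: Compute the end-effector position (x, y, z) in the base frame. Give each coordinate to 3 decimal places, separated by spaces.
after link 1: o_1 = (-3.0000, 0.0000, 1.0000)
after link 2: o_2 = (-6.0000, 2.0000, 1.0000)
after link 3: o_3 = (-6.0000, 2.0000, 3.0000)
after link 4: o_4 = (-8.8284, 4.8284, 6.0000)

-8.828 4.828 6.000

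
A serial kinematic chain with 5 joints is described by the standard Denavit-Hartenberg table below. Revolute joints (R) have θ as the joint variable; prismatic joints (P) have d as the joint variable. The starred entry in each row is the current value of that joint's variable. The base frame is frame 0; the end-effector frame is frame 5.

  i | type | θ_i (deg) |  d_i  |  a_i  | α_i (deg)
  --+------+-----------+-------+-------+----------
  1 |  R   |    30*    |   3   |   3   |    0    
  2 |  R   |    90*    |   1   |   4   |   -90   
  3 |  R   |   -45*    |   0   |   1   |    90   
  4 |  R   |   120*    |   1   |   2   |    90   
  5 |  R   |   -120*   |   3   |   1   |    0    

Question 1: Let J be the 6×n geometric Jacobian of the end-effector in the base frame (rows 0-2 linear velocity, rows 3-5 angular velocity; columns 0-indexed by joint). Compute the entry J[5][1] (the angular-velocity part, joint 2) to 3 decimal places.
axis z_1 = (0.0000,0.0000,1.0000); lever o_n−o_1 = (-5.3836,3.7266,3.1086)
cross product → J_v[:, 1] = (-3.7266,-5.3836,0.0000)
J_ω[:, 1] = z_1
entry J[5][1] = 1.0000

1.000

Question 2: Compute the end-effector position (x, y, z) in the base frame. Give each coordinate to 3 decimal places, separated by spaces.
-2.786 5.227 6.109

after link 1: o_1 = (2.5981, 1.5000, 3.0000)
after link 2: o_2 = (0.5981, 4.9641, 4.0000)
after link 3: o_3 = (0.2445, 5.5765, 4.7071)
after link 4: o_4 = (-0.5484, 3.4857, 4.7071)
after link 5: o_5 = (-2.7855, 5.2266, 6.1086)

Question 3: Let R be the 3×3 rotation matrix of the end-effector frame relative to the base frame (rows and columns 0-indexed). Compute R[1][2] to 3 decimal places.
End-effector z-axis (col 2 of R) = (-0.7392,0.2803,0.6124)
R[1][2] = 0.2803

0.280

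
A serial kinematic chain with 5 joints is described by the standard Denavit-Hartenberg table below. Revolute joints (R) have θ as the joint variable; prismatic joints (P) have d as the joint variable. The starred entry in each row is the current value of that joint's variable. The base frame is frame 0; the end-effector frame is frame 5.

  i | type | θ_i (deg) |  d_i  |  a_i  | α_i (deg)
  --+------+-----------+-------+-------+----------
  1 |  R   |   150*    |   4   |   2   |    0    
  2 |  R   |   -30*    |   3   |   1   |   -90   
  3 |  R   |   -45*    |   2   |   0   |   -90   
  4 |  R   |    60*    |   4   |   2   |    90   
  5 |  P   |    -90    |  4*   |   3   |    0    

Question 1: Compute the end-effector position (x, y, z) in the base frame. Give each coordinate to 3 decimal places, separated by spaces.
-6.128 4.078 9.449

after link 1: o_1 = (-1.7321, 1.0000, 4.0000)
after link 2: o_2 = (-2.2321, 1.8660, 7.0000)
after link 3: o_3 = (-3.9641, 0.8660, 7.0000)
after link 4: o_4 = (-4.2319, 4.7939, 4.8787)
after link 5: o_5 = (-6.1280, 4.0781, 9.4495)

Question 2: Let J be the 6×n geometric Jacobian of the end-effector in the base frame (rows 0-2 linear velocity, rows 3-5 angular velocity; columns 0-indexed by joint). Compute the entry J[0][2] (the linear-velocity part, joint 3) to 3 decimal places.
-1.225

axis z_2 = (-0.8660,-0.5000,0.0000); lever o_n−o_2 = (-3.8960,2.2121,2.4495)
cross product → J_v[:, 2] = (-1.2247,2.1213,-3.8637)
J_ω[:, 2] = z_2
entry J[0][2] = -1.2247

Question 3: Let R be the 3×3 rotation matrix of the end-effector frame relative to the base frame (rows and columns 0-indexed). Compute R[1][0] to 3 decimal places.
-0.612

End-effector x-axis (col 0 of R) = (0.3536,-0.6124,0.7071)
R[1][0] = -0.6124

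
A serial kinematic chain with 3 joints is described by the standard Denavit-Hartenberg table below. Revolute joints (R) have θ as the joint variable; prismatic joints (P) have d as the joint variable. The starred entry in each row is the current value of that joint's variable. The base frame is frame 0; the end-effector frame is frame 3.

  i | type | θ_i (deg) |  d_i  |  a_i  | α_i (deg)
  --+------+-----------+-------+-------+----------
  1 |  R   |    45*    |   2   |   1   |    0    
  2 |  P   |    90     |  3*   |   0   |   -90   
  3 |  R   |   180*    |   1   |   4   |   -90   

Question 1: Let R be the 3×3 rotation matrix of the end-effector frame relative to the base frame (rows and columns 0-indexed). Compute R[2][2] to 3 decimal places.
1.000

End-effector z-axis (col 2 of R) = (0.0000,-0.0000,1.0000)
R[2][2] = 1.0000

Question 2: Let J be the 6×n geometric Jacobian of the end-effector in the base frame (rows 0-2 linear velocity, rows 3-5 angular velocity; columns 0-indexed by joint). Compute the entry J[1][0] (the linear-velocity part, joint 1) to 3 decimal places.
2.828

axis z_0 = ẑ; lever o_n−o_0 = (2.8284,-2.8284,5.0000)
cross product → J_v[:, 0] = (2.8284,2.8284,-0.0000)
J_ω[:, 0] = z_0
entry J[1][0] = 2.8284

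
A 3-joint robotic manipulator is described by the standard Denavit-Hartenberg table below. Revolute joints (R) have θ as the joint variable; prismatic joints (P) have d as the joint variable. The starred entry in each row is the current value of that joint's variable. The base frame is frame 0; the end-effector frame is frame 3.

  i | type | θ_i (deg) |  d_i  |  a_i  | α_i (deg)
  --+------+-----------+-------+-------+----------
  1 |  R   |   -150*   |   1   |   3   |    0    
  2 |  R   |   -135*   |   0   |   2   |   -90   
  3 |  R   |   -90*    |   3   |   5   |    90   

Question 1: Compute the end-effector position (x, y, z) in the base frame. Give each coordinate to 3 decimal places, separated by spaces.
-4.978 1.208 6.000

after link 1: o_1 = (-2.5981, -1.5000, 1.0000)
after link 2: o_2 = (-2.0804, 0.4319, 1.0000)
after link 3: o_3 = (-4.9782, 1.2083, 6.0000)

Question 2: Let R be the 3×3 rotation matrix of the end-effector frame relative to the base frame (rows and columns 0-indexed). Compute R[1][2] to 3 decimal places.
End-effector z-axis (col 2 of R) = (-0.2588,-0.9659,0.0000)
R[1][2] = -0.9659

-0.966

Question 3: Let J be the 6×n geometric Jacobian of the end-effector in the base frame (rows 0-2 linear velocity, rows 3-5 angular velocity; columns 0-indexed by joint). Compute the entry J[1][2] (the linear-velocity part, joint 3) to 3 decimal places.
4.830

axis z_2 = (-0.9659,0.2588,0.0000); lever o_n−o_2 = (-2.8978,0.7765,5.0000)
cross product → J_v[:, 2] = (1.2941,4.8296,-0.0000)
J_ω[:, 2] = z_2
entry J[1][2] = 4.8296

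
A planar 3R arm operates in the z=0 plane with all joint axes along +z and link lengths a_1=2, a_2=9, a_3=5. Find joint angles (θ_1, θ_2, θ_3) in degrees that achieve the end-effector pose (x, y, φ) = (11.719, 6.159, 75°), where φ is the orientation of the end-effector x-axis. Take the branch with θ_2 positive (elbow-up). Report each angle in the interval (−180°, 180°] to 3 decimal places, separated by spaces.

-30.019 45.022 59.996

wrist centre = target − a_3·(cos φ, sin φ) = (10.4249, 1.3294)
cos θ_2 = (110.4459−2²−9²)/(2·2·9) = 0.7068; θ_2 = 45.0225° (elbow-up)
β = atan2(1.3294,10.4249) = 7.2671°; ψ = atan2(6.3665,8.3615) = 37.2858°
θ_1 = β − ψ = -30.0187°
θ_3 = φ − θ_1 − θ_2 = 59.9963° (wrapped to (-180°,180°])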